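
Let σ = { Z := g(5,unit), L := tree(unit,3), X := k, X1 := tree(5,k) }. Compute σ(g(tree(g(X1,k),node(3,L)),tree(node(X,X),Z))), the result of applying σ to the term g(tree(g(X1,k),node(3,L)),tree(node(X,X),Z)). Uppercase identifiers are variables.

g(tree(g(tree(5,k),k),node(3,tree(unit,3))),tree(node(k,k),g(5,unit)))

Replace each occurrence of Z with g(5,unit).
Replace each occurrence of L with tree(unit,3).
Replace each occurrence of X with k.
Replace each occurrence of X1 with tree(5,k).
Result: g(tree(g(tree(5,k),k),node(3,tree(unit,3))),tree(node(k,k),g(5,unit))).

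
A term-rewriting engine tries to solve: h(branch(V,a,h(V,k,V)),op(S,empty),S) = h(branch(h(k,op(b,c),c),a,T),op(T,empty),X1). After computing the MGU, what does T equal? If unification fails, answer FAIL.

h(h(k,op(b,c),c),k,h(k,op(b,c),c))

Decompose h/3: branch(V,a,h(V,k,V)) = branch(h(k,op(b,c),c),a,T),  op(S,empty) = op(T,empty),  S = X1.
Decompose branch/3: V = h(k,op(b,c),c),  a = a,  h(V,k,V) = T.
Bind V := h(k,op(b,c),c); substituting into the one remaining equation that mentions V gives: h(h(k,op(b,c),c),k,h(k,op(b,c),c)) = T.
Delete trivial equation a = a.
Bind T := h(h(k,op(b,c),c),k,h(k,op(b,c),c)); substituting into the one remaining equation that mentions T gives: op(S,empty) = op(h(h(k,op(b,c),c),k,h(k,op(b,c),c)),empty).
Decompose op/2: S = h(h(k,op(b,c),c),k,h(k,op(b,c),c)),  empty = empty.
Bind S := h(h(k,op(b,c),c),k,h(k,op(b,c),c)); substituting into the one remaining equation that mentions S gives: h(h(k,op(b,c),c),k,h(k,op(b,c),c)) = X1.
Delete trivial equation empty = empty.
Bind X1 := h(h(k,op(b,c),c),k,h(k,op(b,c),c)).
MGU = { V -> h(k,op(b,c),c), T -> h(h(k,op(b,c),c),k,h(k,op(b,c),c)), S -> h(h(k,op(b,c),c),k,h(k,op(b,c),c)), X1 -> h(h(k,op(b,c),c),k,h(k,op(b,c),c)) }, so T -> h(h(k,op(b,c),c),k,h(k,op(b,c),c)).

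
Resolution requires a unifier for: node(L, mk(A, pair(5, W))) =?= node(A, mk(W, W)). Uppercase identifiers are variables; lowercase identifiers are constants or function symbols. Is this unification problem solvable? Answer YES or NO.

Decompose node/2: L =?= A,  mk(A, pair(5, W)) =?= mk(W, W).
Bind L := A; no other remaining equation mentions L.
Decompose mk/2: A =?= W,  pair(5, W) =?= W.
Bind A := W; no other remaining equation mentions A. Substituting into the earlier binding gives L := W.
Occurs check fails: W occurs in pair(5, W); the equation W =?= pair(5, W) has no finite solution.

NO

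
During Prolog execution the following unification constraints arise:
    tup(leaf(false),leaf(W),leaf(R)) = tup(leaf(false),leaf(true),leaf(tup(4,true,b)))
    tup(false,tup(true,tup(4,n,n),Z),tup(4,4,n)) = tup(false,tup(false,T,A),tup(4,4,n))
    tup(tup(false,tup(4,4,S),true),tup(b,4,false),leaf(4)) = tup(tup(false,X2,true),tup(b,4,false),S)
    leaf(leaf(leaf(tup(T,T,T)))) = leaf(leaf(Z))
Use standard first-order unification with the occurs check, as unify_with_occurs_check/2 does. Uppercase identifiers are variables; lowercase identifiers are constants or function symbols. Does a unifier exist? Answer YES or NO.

NO

Decompose tup/3: leaf(false) = leaf(false),  leaf(W) = leaf(true),  leaf(R) = leaf(tup(4,true,b)).
Delete trivial equation leaf(false) = leaf(false).
Decompose leaf/1: W = true.
Bind W := true; no other remaining equation mentions W.
Decompose leaf/1: R = tup(4,true,b).
Bind R := tup(4,true,b); no other remaining equation mentions R.
Decompose tup/3: false = false,  tup(true,tup(4,n,n),Z) = tup(false,T,A),  tup(4,4,n) = tup(4,4,n).
Delete trivial equation false = false.
Decompose tup/3: true = false,  tup(4,n,n) = T,  Z = A.
Clash: constants true and false differ; no unifier exists.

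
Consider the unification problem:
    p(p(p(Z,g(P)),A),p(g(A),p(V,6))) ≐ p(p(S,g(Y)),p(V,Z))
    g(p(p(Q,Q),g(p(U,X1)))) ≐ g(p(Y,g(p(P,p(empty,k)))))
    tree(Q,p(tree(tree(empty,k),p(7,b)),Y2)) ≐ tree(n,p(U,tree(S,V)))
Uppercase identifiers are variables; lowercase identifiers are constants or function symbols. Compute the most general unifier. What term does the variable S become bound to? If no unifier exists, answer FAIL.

p(p(g(g(p(n,n))),6),g(tree(tree(empty,k),p(7,b))))

Decompose p/2: p(p(Z,g(P)),A) ≐ p(S,g(Y)),  p(g(A),p(V,6)) ≐ p(V,Z).
Decompose p/2: p(Z,g(P)) ≐ S,  A ≐ g(Y).
Bind S := p(Z,g(P)); substituting into the one remaining equation that mentions S gives: tree(Q,p(tree(tree(empty,k),p(7,b)),Y2)) ≐ tree(n,p(U,tree(p(Z,g(P)),V))).
Bind A := g(Y); substituting into the one remaining equation that mentions A gives: p(g(g(Y)),p(V,6)) ≐ p(V,Z).
Decompose p/2: g(g(Y)) ≐ V,  p(V,6) ≐ Z.
Bind V := g(g(Y)); substituting into the 2 remaining equations that mention V gives: p(g(g(Y)),6) ≐ Z,  tree(Q,p(tree(tree(empty,k),p(7,b)),Y2)) ≐ tree(n,p(U,tree(p(Z,g(P)),g(g(Y))))).
Bind Z := p(g(g(Y)),6); substituting into the one remaining equation that mentions Z gives: tree(Q,p(tree(tree(empty,k),p(7,b)),Y2)) ≐ tree(n,p(U,tree(p(p(g(g(Y)),6),g(P)),g(g(Y))))). Substituting into the earlier binding gives S := p(p(g(g(Y)),6),g(P)).
Decompose g/1: p(p(Q,Q),g(p(U,X1))) ≐ p(Y,g(p(P,p(empty,k)))).
Decompose p/2: p(Q,Q) ≐ Y,  g(p(U,X1)) ≐ g(p(P,p(empty,k))).
Bind Y := p(Q,Q); substituting into the one remaining equation that mentions Y gives: tree(Q,p(tree(tree(empty,k),p(7,b)),Y2)) ≐ tree(n,p(U,tree(p(p(g(g(p(Q,Q))),6),g(P)),g(g(p(Q,Q)))))). Substituting into the earlier bindings gives S := p(p(g(g(p(Q,Q))),6),g(P)), A := g(p(Q,Q)), V := g(g(p(Q,Q))), Z := p(g(g(p(Q,Q))),6).
Decompose g/1: p(U,X1) ≐ p(P,p(empty,k)).
Decompose p/2: U ≐ P,  X1 ≐ p(empty,k).
Bind U := P; substituting into the one remaining equation that mentions U gives: tree(Q,p(tree(tree(empty,k),p(7,b)),Y2)) ≐ tree(n,p(P,tree(p(p(g(g(p(Q,Q))),6),g(P)),g(g(p(Q,Q)))))).
Bind X1 := p(empty,k); no other remaining equation mentions X1.
Decompose tree/2: Q ≐ n,  p(tree(tree(empty,k),p(7,b)),Y2) ≐ p(P,tree(p(p(g(g(p(Q,Q))),6),g(P)),g(g(p(Q,Q))))).
Bind Q := n; substituting into the remaining equation gives: p(tree(tree(empty,k),p(7,b)),Y2) ≐ p(P,tree(p(p(g(g(p(n,n))),6),g(P)),g(g(p(n,n))))). Substituting into the earlier bindings gives S := p(p(g(g(p(n,n))),6),g(P)), A := g(p(n,n)), V := g(g(p(n,n))), Z := p(g(g(p(n,n))),6), Y := p(n,n).
Decompose p/2: tree(tree(empty,k),p(7,b)) ≐ P,  Y2 ≐ tree(p(p(g(g(p(n,n))),6),g(P)),g(g(p(n,n)))).
Bind P := tree(tree(empty,k),p(7,b)); substituting into the remaining equation gives: Y2 ≐ tree(p(p(g(g(p(n,n))),6),g(tree(tree(empty,k),p(7,b)))),g(g(p(n,n)))). Substituting into the earlier bindings gives S := p(p(g(g(p(n,n))),6),g(tree(tree(empty,k),p(7,b)))), U := tree(tree(empty,k),p(7,b)).
Bind Y2 := tree(p(p(g(g(p(n,n))),6),g(tree(tree(empty,k),p(7,b)))),g(g(p(n,n)))).
MGU = { S ↦ p(p(g(g(p(n,n))),6),g(tree(tree(empty,k),p(7,b)))), A ↦ g(p(n,n)), V ↦ g(g(p(n,n))), Z ↦ p(g(g(p(n,n))),6), Y ↦ p(n,n), U ↦ tree(tree(empty,k),p(7,b)), X1 ↦ p(empty,k), Q ↦ n, P ↦ tree(tree(empty,k),p(7,b)), Y2 ↦ tree(p(p(g(g(p(n,n))),6),g(tree(tree(empty,k),p(7,b)))),g(g(p(n,n)))) }, so S ↦ p(p(g(g(p(n,n))),6),g(tree(tree(empty,k),p(7,b)))).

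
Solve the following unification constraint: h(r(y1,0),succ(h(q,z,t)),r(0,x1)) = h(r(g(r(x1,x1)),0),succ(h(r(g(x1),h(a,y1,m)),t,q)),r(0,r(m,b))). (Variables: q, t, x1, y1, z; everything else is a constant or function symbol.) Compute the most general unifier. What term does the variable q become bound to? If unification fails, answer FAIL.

r(g(r(m,b)),h(a,g(r(r(m,b),r(m,b))),m))

Decompose h/3: r(y1,0) = r(g(r(x1,x1)),0),  succ(h(q,z,t)) = succ(h(r(g(x1),h(a,y1,m)),t,q)),  r(0,x1) = r(0,r(m,b)).
Decompose r/2: y1 = g(r(x1,x1)),  0 = 0.
Bind y1 := g(r(x1,x1)); substituting into the one remaining equation that mentions y1 gives: succ(h(q,z,t)) = succ(h(r(g(x1),h(a,g(r(x1,x1)),m)),t,q)).
Delete trivial equation 0 = 0.
Decompose succ/1: h(q,z,t) = h(r(g(x1),h(a,g(r(x1,x1)),m)),t,q).
Decompose h/3: q = r(g(x1),h(a,g(r(x1,x1)),m)),  z = t,  t = q.
Bind q := r(g(x1),h(a,g(r(x1,x1)),m)); substituting into the one remaining equation that mentions q gives: t = r(g(x1),h(a,g(r(x1,x1)),m)).
Bind z := t; no other remaining equation mentions z.
Bind t := r(g(x1),h(a,g(r(x1,x1)),m)); no other remaining equation mentions t. Substituting into the earlier binding gives z := r(g(x1),h(a,g(r(x1,x1)),m)).
Decompose r/2: 0 = 0,  x1 = r(m,b).
Delete trivial equation 0 = 0.
Bind x1 := r(m,b). Substituting into the earlier bindings gives y1 := g(r(r(m,b),r(m,b))), q := r(g(r(m,b)),h(a,g(r(r(m,b),r(m,b))),m)), z := r(g(r(m,b)),h(a,g(r(r(m,b),r(m,b))),m)), t := r(g(r(m,b)),h(a,g(r(r(m,b),r(m,b))),m)).
MGU = { y1 -> g(r(r(m,b),r(m,b))), q -> r(g(r(m,b)),h(a,g(r(r(m,b),r(m,b))),m)), z -> r(g(r(m,b)),h(a,g(r(r(m,b),r(m,b))),m)), t -> r(g(r(m,b)),h(a,g(r(r(m,b),r(m,b))),m)), x1 -> r(m,b) }, so q -> r(g(r(m,b)),h(a,g(r(r(m,b),r(m,b))),m)).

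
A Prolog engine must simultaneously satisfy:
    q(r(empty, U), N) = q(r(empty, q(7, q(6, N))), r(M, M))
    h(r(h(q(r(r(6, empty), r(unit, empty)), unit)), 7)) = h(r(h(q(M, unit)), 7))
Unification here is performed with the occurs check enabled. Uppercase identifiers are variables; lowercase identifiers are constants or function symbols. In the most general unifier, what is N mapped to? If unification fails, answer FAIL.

Decompose q/2: r(empty, U) = r(empty, q(7, q(6, N))),  N = r(M, M).
Decompose r/2: empty = empty,  U = q(7, q(6, N)).
Delete trivial equation empty = empty.
Bind U := q(7, q(6, N)); no other remaining equation mentions U.
Bind N := r(M, M); no other remaining equation mentions N. Substituting into the earlier binding gives U := q(7, q(6, r(M, M))).
Decompose h/1: r(h(q(r(r(6, empty), r(unit, empty)), unit)), 7) = r(h(q(M, unit)), 7).
Decompose r/2: h(q(r(r(6, empty), r(unit, empty)), unit)) = h(q(M, unit)),  7 = 7.
Decompose h/1: q(r(r(6, empty), r(unit, empty)), unit) = q(M, unit).
Decompose q/2: r(r(6, empty), r(unit, empty)) = M,  unit = unit.
Bind M := r(r(6, empty), r(unit, empty)); no other remaining equation mentions M. Substituting into the earlier bindings gives U := q(7, q(6, r(r(r(6, empty), r(unit, empty)), r(r(6, empty), r(unit, empty))))), N := r(r(r(6, empty), r(unit, empty)), r(r(6, empty), r(unit, empty))).
Delete trivial equation unit = unit.
Delete trivial equation 7 = 7.
MGU = { U ↦ q(7, q(6, r(r(r(6, empty), r(unit, empty)), r(r(6, empty), r(unit, empty))))), N ↦ r(r(r(6, empty), r(unit, empty)), r(r(6, empty), r(unit, empty))), M ↦ r(r(6, empty), r(unit, empty)) }, so N ↦ r(r(r(6, empty), r(unit, empty)), r(r(6, empty), r(unit, empty))).

r(r(r(6, empty), r(unit, empty)), r(r(6, empty), r(unit, empty)))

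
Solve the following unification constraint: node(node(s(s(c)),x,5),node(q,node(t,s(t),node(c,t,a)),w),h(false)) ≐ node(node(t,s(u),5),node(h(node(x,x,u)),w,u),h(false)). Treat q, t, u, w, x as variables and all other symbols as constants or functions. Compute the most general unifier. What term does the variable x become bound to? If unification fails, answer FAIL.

s(node(s(s(c)),s(s(s(c))),node(c,s(s(c)),a)))

Decompose node/3: node(s(s(c)),x,5) ≐ node(t,s(u),5),  node(q,node(t,s(t),node(c,t,a)),w) ≐ node(h(node(x,x,u)),w,u),  h(false) ≐ h(false).
Decompose node/3: s(s(c)) ≐ t,  x ≐ s(u),  5 ≐ 5.
Bind t := s(s(c)); substituting into the one remaining equation that mentions t gives: node(q,node(s(s(c)),s(s(s(c))),node(c,s(s(c)),a)),w) ≐ node(h(node(x,x,u)),w,u).
Bind x := s(u); substituting into the one remaining equation that mentions x gives: node(q,node(s(s(c)),s(s(s(c))),node(c,s(s(c)),a)),w) ≐ node(h(node(s(u),s(u),u)),w,u).
Delete trivial equation 5 ≐ 5.
Decompose node/3: q ≐ h(node(s(u),s(u),u)),  node(s(s(c)),s(s(s(c))),node(c,s(s(c)),a)) ≐ w,  w ≐ u.
Bind q := h(node(s(u),s(u),u)); no other remaining equation mentions q.
Bind w := node(s(s(c)),s(s(s(c))),node(c,s(s(c)),a)); substituting into the one remaining equation that mentions w gives: node(s(s(c)),s(s(s(c))),node(c,s(s(c)),a)) ≐ u.
Bind u := node(s(s(c)),s(s(s(c))),node(c,s(s(c)),a)); no other remaining equation mentions u. Substituting into the earlier bindings gives x := s(node(s(s(c)),s(s(s(c))),node(c,s(s(c)),a))), q := h(node(s(node(s(s(c)),s(s(s(c))),node(c,s(s(c)),a))),s(node(s(s(c)),s(s(s(c))),node(c,s(s(c)),a))),node(s(s(c)),s(s(s(c))),node(c,s(s(c)),a)))).
Delete trivial equation h(false) ≐ h(false).
MGU = { t ↦ s(s(c)), x ↦ s(node(s(s(c)),s(s(s(c))),node(c,s(s(c)),a))), q ↦ h(node(s(node(s(s(c)),s(s(s(c))),node(c,s(s(c)),a))),s(node(s(s(c)),s(s(s(c))),node(c,s(s(c)),a))),node(s(s(c)),s(s(s(c))),node(c,s(s(c)),a)))), w ↦ node(s(s(c)),s(s(s(c))),node(c,s(s(c)),a)), u ↦ node(s(s(c)),s(s(s(c))),node(c,s(s(c)),a)) }, so x ↦ s(node(s(s(c)),s(s(s(c))),node(c,s(s(c)),a))).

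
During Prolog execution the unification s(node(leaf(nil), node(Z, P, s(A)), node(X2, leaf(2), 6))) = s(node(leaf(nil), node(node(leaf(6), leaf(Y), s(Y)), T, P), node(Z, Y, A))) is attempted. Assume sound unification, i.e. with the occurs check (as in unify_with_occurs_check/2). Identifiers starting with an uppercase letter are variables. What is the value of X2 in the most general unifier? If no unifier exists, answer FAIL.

Decompose s/1: node(leaf(nil), node(Z, P, s(A)), node(X2, leaf(2), 6)) = node(leaf(nil), node(node(leaf(6), leaf(Y), s(Y)), T, P), node(Z, Y, A)).
Decompose node/3: leaf(nil) = leaf(nil),  node(Z, P, s(A)) = node(node(leaf(6), leaf(Y), s(Y)), T, P),  node(X2, leaf(2), 6) = node(Z, Y, A).
Delete trivial equation leaf(nil) = leaf(nil).
Decompose node/3: Z = node(leaf(6), leaf(Y), s(Y)),  P = T,  s(A) = P.
Bind Z := node(leaf(6), leaf(Y), s(Y)); substituting into the one remaining equation that mentions Z gives: node(X2, leaf(2), 6) = node(node(leaf(6), leaf(Y), s(Y)), Y, A).
Bind P := T; substituting into the one remaining equation that mentions P gives: s(A) = T.
Bind T := s(A); no other remaining equation mentions T. Substituting into the earlier binding gives P := s(A).
Decompose node/3: X2 = node(leaf(6), leaf(Y), s(Y)),  leaf(2) = Y,  6 = A.
Bind X2 := node(leaf(6), leaf(Y), s(Y)); no other remaining equation mentions X2.
Bind Y := leaf(2); no other remaining equation mentions Y. Substituting into the earlier bindings gives Z := node(leaf(6), leaf(leaf(2)), s(leaf(2))), X2 := node(leaf(6), leaf(leaf(2)), s(leaf(2))).
Bind A := 6. Substituting into the earlier bindings gives P := s(6), T := s(6).
MGU = { Z ↦ node(leaf(6), leaf(leaf(2)), s(leaf(2))), P ↦ s(6), T ↦ s(6), X2 ↦ node(leaf(6), leaf(leaf(2)), s(leaf(2))), Y ↦ leaf(2), A ↦ 6 }, so X2 ↦ node(leaf(6), leaf(leaf(2)), s(leaf(2))).

node(leaf(6), leaf(leaf(2)), s(leaf(2)))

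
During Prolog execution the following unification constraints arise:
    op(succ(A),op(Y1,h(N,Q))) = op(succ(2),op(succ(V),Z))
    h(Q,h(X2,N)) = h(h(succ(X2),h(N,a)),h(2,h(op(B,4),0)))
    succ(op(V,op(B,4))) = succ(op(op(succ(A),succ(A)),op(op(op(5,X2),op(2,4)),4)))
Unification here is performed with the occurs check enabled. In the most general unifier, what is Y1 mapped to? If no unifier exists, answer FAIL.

succ(op(succ(2),succ(2)))

Decompose op/2: succ(A) = succ(2),  op(Y1,h(N,Q)) = op(succ(V),Z).
Decompose succ/1: A = 2.
Bind A := 2; substituting into the one remaining equation that mentions A gives: succ(op(V,op(B,4))) = succ(op(op(succ(2),succ(2)),op(op(op(5,X2),op(2,4)),4))).
Decompose op/2: Y1 = succ(V),  h(N,Q) = Z.
Bind Y1 := succ(V); no other remaining equation mentions Y1.
Bind Z := h(N,Q); no other remaining equation mentions Z.
Decompose h/2: Q = h(succ(X2),h(N,a)),  h(X2,N) = h(2,h(op(B,4),0)).
Bind Q := h(succ(X2),h(N,a)); no other remaining equation mentions Q. Substituting into the earlier binding gives Z := h(N,h(succ(X2),h(N,a))).
Decompose h/2: X2 = 2,  N = h(op(B,4),0).
Bind X2 := 2; substituting into the one remaining equation that mentions X2 gives: succ(op(V,op(B,4))) = succ(op(op(succ(2),succ(2)),op(op(op(5,2),op(2,4)),4))). Substituting into the earlier bindings gives Z := h(N,h(succ(2),h(N,a))), Q := h(succ(2),h(N,a)).
Bind N := h(op(B,4),0); no other remaining equation mentions N. Substituting into the earlier bindings gives Z := h(h(op(B,4),0),h(succ(2),h(h(op(B,4),0),a))), Q := h(succ(2),h(h(op(B,4),0),a)).
Decompose succ/1: op(V,op(B,4)) = op(op(succ(2),succ(2)),op(op(op(5,2),op(2,4)),4)).
Decompose op/2: V = op(succ(2),succ(2)),  op(B,4) = op(op(op(5,2),op(2,4)),4).
Bind V := op(succ(2),succ(2)); no other remaining equation mentions V. Substituting into the earlier binding gives Y1 := succ(op(succ(2),succ(2))).
Decompose op/2: B = op(op(5,2),op(2,4)),  4 = 4.
Bind B := op(op(5,2),op(2,4)); no other remaining equation mentions B. Substituting into the earlier bindings gives Z := h(h(op(op(op(5,2),op(2,4)),4),0),h(succ(2),h(h(op(op(op(5,2),op(2,4)),4),0),a))), Q := h(succ(2),h(h(op(op(op(5,2),op(2,4)),4),0),a)), N := h(op(op(op(5,2),op(2,4)),4),0).
Delete trivial equation 4 = 4.
MGU = { A = 2, Y1 = succ(op(succ(2),succ(2))), Z = h(h(op(op(op(5,2),op(2,4)),4),0),h(succ(2),h(h(op(op(op(5,2),op(2,4)),4),0),a))), Q = h(succ(2),h(h(op(op(op(5,2),op(2,4)),4),0),a)), X2 = 2, N = h(op(op(op(5,2),op(2,4)),4),0), V = op(succ(2),succ(2)), B = op(op(5,2),op(2,4)) }, so Y1 = succ(op(succ(2),succ(2))).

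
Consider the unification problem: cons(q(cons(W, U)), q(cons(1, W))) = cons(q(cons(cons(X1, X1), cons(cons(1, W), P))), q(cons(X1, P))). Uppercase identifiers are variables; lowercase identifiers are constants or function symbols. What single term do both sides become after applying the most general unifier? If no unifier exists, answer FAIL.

cons(q(cons(cons(1, 1), cons(cons(1, cons(1, 1)), cons(1, 1)))), q(cons(1, cons(1, 1))))

Decompose cons/2: q(cons(W, U)) = q(cons(cons(X1, X1), cons(cons(1, W), P))),  q(cons(1, W)) = q(cons(X1, P)).
Decompose q/1: cons(W, U) = cons(cons(X1, X1), cons(cons(1, W), P)).
Decompose cons/2: W = cons(X1, X1),  U = cons(cons(1, W), P).
Bind W := cons(X1, X1); substituting into the remaining equations gives: U = cons(cons(1, cons(X1, X1)), P),  q(cons(1, cons(X1, X1))) = q(cons(X1, P)).
Bind U := cons(cons(1, cons(X1, X1)), P); no other remaining equation mentions U.
Decompose q/1: cons(1, cons(X1, X1)) = cons(X1, P).
Decompose cons/2: 1 = X1,  cons(X1, X1) = P.
Bind X1 := 1; substituting into the remaining equation gives: cons(1, 1) = P. Substituting into the earlier bindings gives W := cons(1, 1), U := cons(cons(1, cons(1, 1)), P).
Bind P := cons(1, 1). Substituting into the earlier binding gives U := cons(cons(1, cons(1, 1)), cons(1, 1)).
Applying the MGU to either side gives cons(q(cons(cons(1, 1), cons(cons(1, cons(1, 1)), cons(1, 1)))), q(cons(1, cons(1, 1)))).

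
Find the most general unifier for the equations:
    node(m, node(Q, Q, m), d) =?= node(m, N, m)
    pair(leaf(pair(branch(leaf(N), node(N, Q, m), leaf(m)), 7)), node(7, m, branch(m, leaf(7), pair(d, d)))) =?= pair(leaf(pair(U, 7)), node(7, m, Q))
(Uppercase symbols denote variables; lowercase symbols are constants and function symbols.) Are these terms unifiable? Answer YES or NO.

Decompose node/3: m =?= m,  node(Q, Q, m) =?= N,  d =?= m.
Delete trivial equation m =?= m.
Bind N := node(Q, Q, m); substituting into the one remaining equation that mentions N gives: pair(leaf(pair(branch(leaf(node(Q, Q, m)), node(node(Q, Q, m), Q, m), leaf(m)), 7)), node(7, m, branch(m, leaf(7), pair(d, d)))) =?= pair(leaf(pair(U, 7)), node(7, m, Q)).
Clash: constants d and m differ; no unifier exists.

NO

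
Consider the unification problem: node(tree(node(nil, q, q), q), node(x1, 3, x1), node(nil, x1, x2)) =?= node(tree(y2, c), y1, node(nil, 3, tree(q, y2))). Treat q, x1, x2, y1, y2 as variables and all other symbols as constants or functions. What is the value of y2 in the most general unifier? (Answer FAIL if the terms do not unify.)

node(nil, c, c)

Decompose node/3: tree(node(nil, q, q), q) =?= tree(y2, c),  node(x1, 3, x1) =?= y1,  node(nil, x1, x2) =?= node(nil, 3, tree(q, y2)).
Decompose tree/2: node(nil, q, q) =?= y2,  q =?= c.
Bind y2 := node(nil, q, q); substituting into the one remaining equation that mentions y2 gives: node(nil, x1, x2) =?= node(nil, 3, tree(q, node(nil, q, q))).
Bind q := c; substituting into the one remaining equation that mentions q gives: node(nil, x1, x2) =?= node(nil, 3, tree(c, node(nil, c, c))). Substituting into the earlier binding gives y2 := node(nil, c, c).
Bind y1 := node(x1, 3, x1); no other remaining equation mentions y1.
Decompose node/3: nil =?= nil,  x1 =?= 3,  x2 =?= tree(c, node(nil, c, c)).
Delete trivial equation nil =?= nil.
Bind x1 := 3; no other remaining equation mentions x1. Substituting into the earlier binding gives y1 := node(3, 3, 3).
Bind x2 := tree(c, node(nil, c, c)).
MGU = { y2 -> node(nil, c, c), q -> c, y1 -> node(3, 3, 3), x1 -> 3, x2 -> tree(c, node(nil, c, c)) }, so y2 -> node(nil, c, c).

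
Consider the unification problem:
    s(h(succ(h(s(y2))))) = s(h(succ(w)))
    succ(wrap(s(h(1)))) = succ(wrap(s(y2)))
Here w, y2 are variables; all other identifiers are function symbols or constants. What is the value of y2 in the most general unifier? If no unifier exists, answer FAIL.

Decompose s/1: h(succ(h(s(y2)))) = h(succ(w)).
Decompose h/1: succ(h(s(y2))) = succ(w).
Decompose succ/1: h(s(y2)) = w.
Bind w := h(s(y2)); no other remaining equation mentions w.
Decompose succ/1: wrap(s(h(1))) = wrap(s(y2)).
Decompose wrap/1: s(h(1)) = s(y2).
Decompose s/1: h(1) = y2.
Bind y2 := h(1). Substituting into the earlier binding gives w := h(s(h(1))).
MGU = { w ↦ h(s(h(1))), y2 ↦ h(1) }, so y2 ↦ h(1).

h(1)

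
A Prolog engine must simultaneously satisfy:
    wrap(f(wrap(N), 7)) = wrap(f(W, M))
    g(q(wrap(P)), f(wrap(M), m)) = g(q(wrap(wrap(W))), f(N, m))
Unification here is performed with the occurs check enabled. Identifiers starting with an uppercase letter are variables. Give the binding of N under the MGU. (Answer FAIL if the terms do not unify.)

wrap(7)

Decompose wrap/1: f(wrap(N), 7) = f(W, M).
Decompose f/2: wrap(N) = W,  7 = M.
Bind W := wrap(N); substituting into the one remaining equation that mentions W gives: g(q(wrap(P)), f(wrap(M), m)) = g(q(wrap(wrap(wrap(N)))), f(N, m)).
Bind M := 7; substituting into the remaining equation gives: g(q(wrap(P)), f(wrap(7), m)) = g(q(wrap(wrap(wrap(N)))), f(N, m)).
Decompose g/2: q(wrap(P)) = q(wrap(wrap(wrap(N)))),  f(wrap(7), m) = f(N, m).
Decompose q/1: wrap(P) = wrap(wrap(wrap(N))).
Decompose wrap/1: P = wrap(wrap(N)).
Bind P := wrap(wrap(N)); no other remaining equation mentions P.
Decompose f/2: wrap(7) = N,  m = m.
Bind N := wrap(7); no other remaining equation mentions N. Substituting into the earlier bindings gives W := wrap(wrap(7)), P := wrap(wrap(wrap(7))).
Delete trivial equation m = m.
MGU = { W = wrap(wrap(7)), M = 7, P = wrap(wrap(wrap(7))), N = wrap(7) }, so N = wrap(7).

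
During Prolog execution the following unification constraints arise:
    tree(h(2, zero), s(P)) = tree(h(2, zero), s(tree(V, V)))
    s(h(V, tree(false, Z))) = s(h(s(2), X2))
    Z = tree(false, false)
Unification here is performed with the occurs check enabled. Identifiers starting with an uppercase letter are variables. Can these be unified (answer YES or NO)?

Decompose tree/2: h(2, zero) = h(2, zero),  s(P) = s(tree(V, V)).
Delete trivial equation h(2, zero) = h(2, zero).
Decompose s/1: P = tree(V, V).
Bind P := tree(V, V); no other remaining equation mentions P.
Decompose s/1: h(V, tree(false, Z)) = h(s(2), X2).
Decompose h/2: V = s(2),  tree(false, Z) = X2.
Bind V := s(2); no other remaining equation mentions V. Substituting into the earlier binding gives P := tree(s(2), s(2)).
Bind X2 := tree(false, Z); no other remaining equation mentions X2.
Bind Z := tree(false, false). Substituting into the earlier binding gives X2 := tree(false, tree(false, false)).
No equations remain and no clash or occurs-check failure arose, so a unifier exists.

YES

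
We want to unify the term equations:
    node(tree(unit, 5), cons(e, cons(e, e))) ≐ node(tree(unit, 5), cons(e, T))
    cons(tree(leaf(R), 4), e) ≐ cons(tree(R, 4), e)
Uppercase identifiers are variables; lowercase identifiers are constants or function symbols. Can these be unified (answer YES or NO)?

Decompose node/2: tree(unit, 5) ≐ tree(unit, 5),  cons(e, cons(e, e)) ≐ cons(e, T).
Delete trivial equation tree(unit, 5) ≐ tree(unit, 5).
Decompose cons/2: e ≐ e,  cons(e, e) ≐ T.
Delete trivial equation e ≐ e.
Bind T := cons(e, e); no other remaining equation mentions T.
Decompose cons/2: tree(leaf(R), 4) ≐ tree(R, 4),  e ≐ e.
Decompose tree/2: leaf(R) ≐ R,  4 ≐ 4.
Occurs check fails: R occurs in leaf(R); the equation R ≐ leaf(R) has no finite solution.

NO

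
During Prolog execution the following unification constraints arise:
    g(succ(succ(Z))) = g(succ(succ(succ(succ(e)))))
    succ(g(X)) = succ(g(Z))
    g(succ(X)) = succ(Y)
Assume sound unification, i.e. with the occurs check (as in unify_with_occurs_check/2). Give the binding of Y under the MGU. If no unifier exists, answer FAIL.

Decompose g/1: succ(succ(Z)) = succ(succ(succ(succ(e)))).
Decompose succ/1: succ(Z) = succ(succ(succ(e))).
Decompose succ/1: Z = succ(succ(e)).
Bind Z := succ(succ(e)); substituting into the one remaining equation that mentions Z gives: succ(g(X)) = succ(g(succ(succ(e)))).
Decompose succ/1: g(X) = g(succ(succ(e))).
Decompose g/1: X = succ(succ(e)).
Bind X := succ(succ(e)); substituting into the remaining equation gives: g(succ(succ(succ(e)))) = succ(Y).
Clash: head symbols differ (g/1 vs succ/1); no unifier exists.

FAIL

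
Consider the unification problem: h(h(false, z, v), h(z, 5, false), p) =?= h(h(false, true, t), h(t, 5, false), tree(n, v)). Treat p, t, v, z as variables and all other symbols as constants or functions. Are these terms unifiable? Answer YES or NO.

YES

Decompose h/3: h(false, z, v) =?= h(false, true, t),  h(z, 5, false) =?= h(t, 5, false),  p =?= tree(n, v).
Decompose h/3: false =?= false,  z =?= true,  v =?= t.
Delete trivial equation false =?= false.
Bind z := true; substituting into the one remaining equation that mentions z gives: h(true, 5, false) =?= h(t, 5, false).
Bind v := t; substituting into the one remaining equation that mentions v gives: p =?= tree(n, t).
Decompose h/3: true =?= t,  5 =?= 5,  false =?= false.
Bind t := true; substituting into the one remaining equation that mentions t gives: p =?= tree(n, true). Substituting into the earlier binding gives v := true.
Delete trivial equation 5 =?= 5.
Delete trivial equation false =?= false.
Bind p := tree(n, true).
No equations remain and no clash or occurs-check failure arose, so a unifier exists.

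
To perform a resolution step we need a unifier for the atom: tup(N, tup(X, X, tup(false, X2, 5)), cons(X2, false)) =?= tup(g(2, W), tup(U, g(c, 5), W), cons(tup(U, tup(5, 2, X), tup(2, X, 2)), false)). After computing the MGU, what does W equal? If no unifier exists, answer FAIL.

Decompose tup/3: N =?= g(2, W),  tup(X, X, tup(false, X2, 5)) =?= tup(U, g(c, 5), W),  cons(X2, false) =?= cons(tup(U, tup(5, 2, X), tup(2, X, 2)), false).
Bind N := g(2, W); no other remaining equation mentions N.
Decompose tup/3: X =?= U,  X =?= g(c, 5),  tup(false, X2, 5) =?= W.
Bind X := U; substituting into the 2 remaining equations that mention X gives: U =?= g(c, 5),  cons(X2, false) =?= cons(tup(U, tup(5, 2, U), tup(2, U, 2)), false).
Bind U := g(c, 5); substituting into the one remaining equation that mentions U gives: cons(X2, false) =?= cons(tup(g(c, 5), tup(5, 2, g(c, 5)), tup(2, g(c, 5), 2)), false). Substituting into the earlier binding gives X := g(c, 5).
Bind W := tup(false, X2, 5); no other remaining equation mentions W. Substituting into the earlier binding gives N := g(2, tup(false, X2, 5)).
Decompose cons/2: X2 =?= tup(g(c, 5), tup(5, 2, g(c, 5)), tup(2, g(c, 5), 2)),  false =?= false.
Bind X2 := tup(g(c, 5), tup(5, 2, g(c, 5)), tup(2, g(c, 5), 2)); no other remaining equation mentions X2. Substituting into the earlier bindings gives N := g(2, tup(false, tup(g(c, 5), tup(5, 2, g(c, 5)), tup(2, g(c, 5), 2)), 5)), W := tup(false, tup(g(c, 5), tup(5, 2, g(c, 5)), tup(2, g(c, 5), 2)), 5).
Delete trivial equation false =?= false.
MGU = { N ↦ g(2, tup(false, tup(g(c, 5), tup(5, 2, g(c, 5)), tup(2, g(c, 5), 2)), 5)), X ↦ g(c, 5), U ↦ g(c, 5), W ↦ tup(false, tup(g(c, 5), tup(5, 2, g(c, 5)), tup(2, g(c, 5), 2)), 5), X2 ↦ tup(g(c, 5), tup(5, 2, g(c, 5)), tup(2, g(c, 5), 2)) }, so W ↦ tup(false, tup(g(c, 5), tup(5, 2, g(c, 5)), tup(2, g(c, 5), 2)), 5).

tup(false, tup(g(c, 5), tup(5, 2, g(c, 5)), tup(2, g(c, 5), 2)), 5)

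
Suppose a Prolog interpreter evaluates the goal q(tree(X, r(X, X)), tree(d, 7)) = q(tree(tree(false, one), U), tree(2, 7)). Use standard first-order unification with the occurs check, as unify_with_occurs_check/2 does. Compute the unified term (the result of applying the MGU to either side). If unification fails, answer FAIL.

Decompose q/2: tree(X, r(X, X)) = tree(tree(false, one), U),  tree(d, 7) = tree(2, 7).
Decompose tree/2: X = tree(false, one),  r(X, X) = U.
Bind X := tree(false, one); substituting into the one remaining equation that mentions X gives: r(tree(false, one), tree(false, one)) = U.
Bind U := r(tree(false, one), tree(false, one)); no other remaining equation mentions U.
Decompose tree/2: d = 2,  7 = 7.
Clash: constants d and 2 differ; no unifier exists.

FAIL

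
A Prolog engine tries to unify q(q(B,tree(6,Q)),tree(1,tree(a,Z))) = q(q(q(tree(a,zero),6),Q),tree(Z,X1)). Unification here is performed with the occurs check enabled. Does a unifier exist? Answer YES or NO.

Decompose q/2: q(B,tree(6,Q)) = q(q(tree(a,zero),6),Q),  tree(1,tree(a,Z)) = tree(Z,X1).
Decompose q/2: B = q(tree(a,zero),6),  tree(6,Q) = Q.
Bind B := q(tree(a,zero),6); no other remaining equation mentions B.
Occurs check fails: Q occurs in tree(6,Q); the equation Q = tree(6,Q) has no finite solution.

NO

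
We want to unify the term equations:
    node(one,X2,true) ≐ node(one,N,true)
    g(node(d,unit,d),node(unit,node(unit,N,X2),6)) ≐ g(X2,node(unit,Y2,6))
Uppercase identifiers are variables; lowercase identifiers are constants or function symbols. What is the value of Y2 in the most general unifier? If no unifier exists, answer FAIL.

Decompose node/3: one ≐ one,  X2 ≐ N,  true ≐ true.
Delete trivial equation one ≐ one.
Bind X2 := N; substituting into the one remaining equation that mentions X2 gives: g(node(d,unit,d),node(unit,node(unit,N,N),6)) ≐ g(N,node(unit,Y2,6)).
Delete trivial equation true ≐ true.
Decompose g/2: node(d,unit,d) ≐ N,  node(unit,node(unit,N,N),6) ≐ node(unit,Y2,6).
Bind N := node(d,unit,d); substituting into the remaining equation gives: node(unit,node(unit,node(d,unit,d),node(d,unit,d)),6) ≐ node(unit,Y2,6). Substituting into the earlier binding gives X2 := node(d,unit,d).
Decompose node/3: unit ≐ unit,  node(unit,node(d,unit,d),node(d,unit,d)) ≐ Y2,  6 ≐ 6.
Delete trivial equation unit ≐ unit.
Bind Y2 := node(unit,node(d,unit,d),node(d,unit,d)); no other remaining equation mentions Y2.
Delete trivial equation 6 ≐ 6.
MGU = { X2 ↦ node(d,unit,d), N ↦ node(d,unit,d), Y2 ↦ node(unit,node(d,unit,d),node(d,unit,d)) }, so Y2 ↦ node(unit,node(d,unit,d),node(d,unit,d)).

node(unit,node(d,unit,d),node(d,unit,d))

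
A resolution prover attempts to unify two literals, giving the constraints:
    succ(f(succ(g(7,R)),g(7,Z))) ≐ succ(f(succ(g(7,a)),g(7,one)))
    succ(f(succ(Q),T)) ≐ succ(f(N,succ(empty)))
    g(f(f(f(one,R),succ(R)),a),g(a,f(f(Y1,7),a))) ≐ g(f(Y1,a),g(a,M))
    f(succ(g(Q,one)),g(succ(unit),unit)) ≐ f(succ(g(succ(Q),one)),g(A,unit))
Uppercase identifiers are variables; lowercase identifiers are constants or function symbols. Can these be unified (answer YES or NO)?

Decompose succ/1: f(succ(g(7,R)),g(7,Z)) ≐ f(succ(g(7,a)),g(7,one)).
Decompose f/2: succ(g(7,R)) ≐ succ(g(7,a)),  g(7,Z) ≐ g(7,one).
Decompose succ/1: g(7,R) ≐ g(7,a).
Decompose g/2: 7 ≐ 7,  R ≐ a.
Delete trivial equation 7 ≐ 7.
Bind R := a; substituting into the one remaining equation that mentions R gives: g(f(f(f(one,a),succ(a)),a),g(a,f(f(Y1,7),a))) ≐ g(f(Y1,a),g(a,M)).
Decompose g/2: 7 ≐ 7,  Z ≐ one.
Delete trivial equation 7 ≐ 7.
Bind Z := one; no other remaining equation mentions Z.
Decompose succ/1: f(succ(Q),T) ≐ f(N,succ(empty)).
Decompose f/2: succ(Q) ≐ N,  T ≐ succ(empty).
Bind N := succ(Q); no other remaining equation mentions N.
Bind T := succ(empty); no other remaining equation mentions T.
Decompose g/2: f(f(f(one,a),succ(a)),a) ≐ f(Y1,a),  g(a,f(f(Y1,7),a)) ≐ g(a,M).
Decompose f/2: f(f(one,a),succ(a)) ≐ Y1,  a ≐ a.
Bind Y1 := f(f(one,a),succ(a)); substituting into the one remaining equation that mentions Y1 gives: g(a,f(f(f(f(one,a),succ(a)),7),a)) ≐ g(a,M).
Delete trivial equation a ≐ a.
Decompose g/2: a ≐ a,  f(f(f(f(one,a),succ(a)),7),a) ≐ M.
Delete trivial equation a ≐ a.
Bind M := f(f(f(f(one,a),succ(a)),7),a); no other remaining equation mentions M.
Decompose f/2: succ(g(Q,one)) ≐ succ(g(succ(Q),one)),  g(succ(unit),unit) ≐ g(A,unit).
Decompose succ/1: g(Q,one) ≐ g(succ(Q),one).
Decompose g/2: Q ≐ succ(Q),  one ≐ one.
Occurs check fails: Q occurs in succ(Q); the equation Q ≐ succ(Q) has no finite solution.

NO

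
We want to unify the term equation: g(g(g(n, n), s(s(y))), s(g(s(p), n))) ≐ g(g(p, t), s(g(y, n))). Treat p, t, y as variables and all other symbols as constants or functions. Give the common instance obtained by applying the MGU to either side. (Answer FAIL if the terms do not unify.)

g(g(g(n, n), s(s(s(g(n, n))))), s(g(s(g(n, n)), n)))

Decompose g/2: g(g(n, n), s(s(y))) ≐ g(p, t),  s(g(s(p), n)) ≐ s(g(y, n)).
Decompose g/2: g(n, n) ≐ p,  s(s(y)) ≐ t.
Bind p := g(n, n); substituting into the one remaining equation that mentions p gives: s(g(s(g(n, n)), n)) ≐ s(g(y, n)).
Bind t := s(s(y)); no other remaining equation mentions t.
Decompose s/1: g(s(g(n, n)), n) ≐ g(y, n).
Decompose g/2: s(g(n, n)) ≐ y,  n ≐ n.
Bind y := s(g(n, n)); no other remaining equation mentions y. Substituting into the earlier binding gives t := s(s(s(g(n, n)))).
Delete trivial equation n ≐ n.
Applying the MGU to either side gives g(g(g(n, n), s(s(s(g(n, n))))), s(g(s(g(n, n)), n))).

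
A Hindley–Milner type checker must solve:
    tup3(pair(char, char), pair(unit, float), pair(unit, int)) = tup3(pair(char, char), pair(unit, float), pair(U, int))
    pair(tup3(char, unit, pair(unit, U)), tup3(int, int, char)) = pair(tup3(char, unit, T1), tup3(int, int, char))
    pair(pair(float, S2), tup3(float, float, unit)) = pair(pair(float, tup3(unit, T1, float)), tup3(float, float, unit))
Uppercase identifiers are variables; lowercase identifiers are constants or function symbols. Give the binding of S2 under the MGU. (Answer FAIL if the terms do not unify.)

tup3(unit, pair(unit, unit), float)

Decompose tup3/3: pair(char, char) = pair(char, char),  pair(unit, float) = pair(unit, float),  pair(unit, int) = pair(U, int).
Delete trivial equation pair(char, char) = pair(char, char).
Delete trivial equation pair(unit, float) = pair(unit, float).
Decompose pair/2: unit = U,  int = int.
Bind U := unit; substituting into the one remaining equation that mentions U gives: pair(tup3(char, unit, pair(unit, unit)), tup3(int, int, char)) = pair(tup3(char, unit, T1), tup3(int, int, char)).
Delete trivial equation int = int.
Decompose pair/2: tup3(char, unit, pair(unit, unit)) = tup3(char, unit, T1),  tup3(int, int, char) = tup3(int, int, char).
Decompose tup3/3: char = char,  unit = unit,  pair(unit, unit) = T1.
Delete trivial equation char = char.
Delete trivial equation unit = unit.
Bind T1 := pair(unit, unit); substituting into the one remaining equation that mentions T1 gives: pair(pair(float, S2), tup3(float, float, unit)) = pair(pair(float, tup3(unit, pair(unit, unit), float)), tup3(float, float, unit)).
Delete trivial equation tup3(int, int, char) = tup3(int, int, char).
Decompose pair/2: pair(float, S2) = pair(float, tup3(unit, pair(unit, unit), float)),  tup3(float, float, unit) = tup3(float, float, unit).
Decompose pair/2: float = float,  S2 = tup3(unit, pair(unit, unit), float).
Delete trivial equation float = float.
Bind S2 := tup3(unit, pair(unit, unit), float); no other remaining equation mentions S2.
Delete trivial equation tup3(float, float, unit) = tup3(float, float, unit).
MGU = { U -> unit, T1 -> pair(unit, unit), S2 -> tup3(unit, pair(unit, unit), float) }, so S2 -> tup3(unit, pair(unit, unit), float).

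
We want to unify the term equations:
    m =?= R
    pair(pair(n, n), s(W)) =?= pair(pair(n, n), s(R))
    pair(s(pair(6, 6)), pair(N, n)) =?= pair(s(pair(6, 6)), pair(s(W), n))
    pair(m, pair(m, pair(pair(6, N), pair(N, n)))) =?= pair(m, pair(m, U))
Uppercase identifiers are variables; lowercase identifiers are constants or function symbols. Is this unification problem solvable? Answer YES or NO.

YES

Bind R := m; substituting into the one remaining equation that mentions R gives: pair(pair(n, n), s(W)) =?= pair(pair(n, n), s(m)).
Decompose pair/2: pair(n, n) =?= pair(n, n),  s(W) =?= s(m).
Delete trivial equation pair(n, n) =?= pair(n, n).
Decompose s/1: W =?= m.
Bind W := m; substituting into the one remaining equation that mentions W gives: pair(s(pair(6, 6)), pair(N, n)) =?= pair(s(pair(6, 6)), pair(s(m), n)).
Decompose pair/2: s(pair(6, 6)) =?= s(pair(6, 6)),  pair(N, n) =?= pair(s(m), n).
Delete trivial equation s(pair(6, 6)) =?= s(pair(6, 6)).
Decompose pair/2: N =?= s(m),  n =?= n.
Bind N := s(m); substituting into the one remaining equation that mentions N gives: pair(m, pair(m, pair(pair(6, s(m)), pair(s(m), n)))) =?= pair(m, pair(m, U)).
Delete trivial equation n =?= n.
Decompose pair/2: m =?= m,  pair(m, pair(pair(6, s(m)), pair(s(m), n))) =?= pair(m, U).
Delete trivial equation m =?= m.
Decompose pair/2: m =?= m,  pair(pair(6, s(m)), pair(s(m), n)) =?= U.
Delete trivial equation m =?= m.
Bind U := pair(pair(6, s(m)), pair(s(m), n)).
No equations remain and no clash or occurs-check failure arose, so a unifier exists.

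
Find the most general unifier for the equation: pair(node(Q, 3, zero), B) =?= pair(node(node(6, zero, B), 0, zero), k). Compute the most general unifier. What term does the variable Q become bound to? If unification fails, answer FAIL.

Decompose pair/2: node(Q, 3, zero) =?= node(node(6, zero, B), 0, zero),  B =?= k.
Decompose node/3: Q =?= node(6, zero, B),  3 =?= 0,  zero =?= zero.
Bind Q := node(6, zero, B); no other remaining equation mentions Q.
Clash: constants 3 and 0 differ; no unifier exists.

FAIL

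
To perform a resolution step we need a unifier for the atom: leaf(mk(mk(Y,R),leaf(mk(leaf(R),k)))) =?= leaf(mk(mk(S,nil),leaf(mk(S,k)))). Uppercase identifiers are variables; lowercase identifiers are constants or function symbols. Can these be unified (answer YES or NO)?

YES

Decompose leaf/1: mk(mk(Y,R),leaf(mk(leaf(R),k))) =?= mk(mk(S,nil),leaf(mk(S,k))).
Decompose mk/2: mk(Y,R) =?= mk(S,nil),  leaf(mk(leaf(R),k)) =?= leaf(mk(S,k)).
Decompose mk/2: Y =?= S,  R =?= nil.
Bind Y := S; no other remaining equation mentions Y.
Bind R := nil; substituting into the remaining equation gives: leaf(mk(leaf(nil),k)) =?= leaf(mk(S,k)).
Decompose leaf/1: mk(leaf(nil),k) =?= mk(S,k).
Decompose mk/2: leaf(nil) =?= S,  k =?= k.
Bind S := leaf(nil); no other remaining equation mentions S. Substituting into the earlier binding gives Y := leaf(nil).
Delete trivial equation k =?= k.
No equations remain and no clash or occurs-check failure arose, so a unifier exists.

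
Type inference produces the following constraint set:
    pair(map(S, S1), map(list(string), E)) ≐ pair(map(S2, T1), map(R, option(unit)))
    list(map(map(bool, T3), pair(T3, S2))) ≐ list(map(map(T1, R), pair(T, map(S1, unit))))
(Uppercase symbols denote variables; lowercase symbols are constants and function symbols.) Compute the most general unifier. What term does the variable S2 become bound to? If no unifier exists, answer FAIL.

map(bool, unit)

Decompose pair/2: map(S, S1) ≐ map(S2, T1),  map(list(string), E) ≐ map(R, option(unit)).
Decompose map/2: S ≐ S2,  S1 ≐ T1.
Bind S := S2; no other remaining equation mentions S.
Bind S1 := T1; substituting into the one remaining equation that mentions S1 gives: list(map(map(bool, T3), pair(T3, S2))) ≐ list(map(map(T1, R), pair(T, map(T1, unit)))).
Decompose map/2: list(string) ≐ R,  E ≐ option(unit).
Bind R := list(string); substituting into the one remaining equation that mentions R gives: list(map(map(bool, T3), pair(T3, S2))) ≐ list(map(map(T1, list(string)), pair(T, map(T1, unit)))).
Bind E := option(unit); no other remaining equation mentions E.
Decompose list/1: map(map(bool, T3), pair(T3, S2)) ≐ map(map(T1, list(string)), pair(T, map(T1, unit))).
Decompose map/2: map(bool, T3) ≐ map(T1, list(string)),  pair(T3, S2) ≐ pair(T, map(T1, unit)).
Decompose map/2: bool ≐ T1,  T3 ≐ list(string).
Bind T1 := bool; substituting into the one remaining equation that mentions T1 gives: pair(T3, S2) ≐ pair(T, map(bool, unit)). Substituting into the earlier binding gives S1 := bool.
Bind T3 := list(string); substituting into the remaining equation gives: pair(list(string), S2) ≐ pair(T, map(bool, unit)).
Decompose pair/2: list(string) ≐ T,  S2 ≐ map(bool, unit).
Bind T := list(string); no other remaining equation mentions T.
Bind S2 := map(bool, unit). Substituting into the earlier binding gives S := map(bool, unit).
MGU = { S ↦ map(bool, unit), S1 ↦ bool, R ↦ list(string), E ↦ option(unit), T1 ↦ bool, T3 ↦ list(string), T ↦ list(string), S2 ↦ map(bool, unit) }, so S2 ↦ map(bool, unit).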